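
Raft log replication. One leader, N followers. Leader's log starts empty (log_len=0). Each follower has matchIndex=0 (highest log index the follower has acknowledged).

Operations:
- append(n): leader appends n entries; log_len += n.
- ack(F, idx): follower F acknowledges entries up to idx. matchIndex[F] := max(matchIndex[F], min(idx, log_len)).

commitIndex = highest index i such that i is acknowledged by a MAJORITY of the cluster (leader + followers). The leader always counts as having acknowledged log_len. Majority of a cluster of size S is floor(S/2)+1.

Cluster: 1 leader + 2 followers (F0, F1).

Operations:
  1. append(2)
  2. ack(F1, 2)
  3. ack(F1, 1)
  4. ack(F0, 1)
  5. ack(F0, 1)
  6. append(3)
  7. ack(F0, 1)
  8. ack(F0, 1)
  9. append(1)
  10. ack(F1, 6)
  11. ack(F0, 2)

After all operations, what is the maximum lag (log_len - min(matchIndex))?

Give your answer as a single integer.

Answer: 4

Derivation:
Op 1: append 2 -> log_len=2
Op 2: F1 acks idx 2 -> match: F0=0 F1=2; commitIndex=2
Op 3: F1 acks idx 1 -> match: F0=0 F1=2; commitIndex=2
Op 4: F0 acks idx 1 -> match: F0=1 F1=2; commitIndex=2
Op 5: F0 acks idx 1 -> match: F0=1 F1=2; commitIndex=2
Op 6: append 3 -> log_len=5
Op 7: F0 acks idx 1 -> match: F0=1 F1=2; commitIndex=2
Op 8: F0 acks idx 1 -> match: F0=1 F1=2; commitIndex=2
Op 9: append 1 -> log_len=6
Op 10: F1 acks idx 6 -> match: F0=1 F1=6; commitIndex=6
Op 11: F0 acks idx 2 -> match: F0=2 F1=6; commitIndex=6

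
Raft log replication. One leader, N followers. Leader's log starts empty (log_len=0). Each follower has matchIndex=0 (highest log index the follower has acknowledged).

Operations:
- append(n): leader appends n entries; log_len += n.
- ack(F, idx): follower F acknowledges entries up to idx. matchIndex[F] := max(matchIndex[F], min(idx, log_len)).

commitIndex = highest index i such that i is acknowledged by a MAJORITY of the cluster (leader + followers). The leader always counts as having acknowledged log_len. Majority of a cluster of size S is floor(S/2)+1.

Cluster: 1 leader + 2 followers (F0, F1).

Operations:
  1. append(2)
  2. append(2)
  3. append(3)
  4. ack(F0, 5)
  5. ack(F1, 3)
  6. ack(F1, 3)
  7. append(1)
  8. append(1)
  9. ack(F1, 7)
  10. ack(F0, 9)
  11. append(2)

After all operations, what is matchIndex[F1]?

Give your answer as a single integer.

Answer: 7

Derivation:
Op 1: append 2 -> log_len=2
Op 2: append 2 -> log_len=4
Op 3: append 3 -> log_len=7
Op 4: F0 acks idx 5 -> match: F0=5 F1=0; commitIndex=5
Op 5: F1 acks idx 3 -> match: F0=5 F1=3; commitIndex=5
Op 6: F1 acks idx 3 -> match: F0=5 F1=3; commitIndex=5
Op 7: append 1 -> log_len=8
Op 8: append 1 -> log_len=9
Op 9: F1 acks idx 7 -> match: F0=5 F1=7; commitIndex=7
Op 10: F0 acks idx 9 -> match: F0=9 F1=7; commitIndex=9
Op 11: append 2 -> log_len=11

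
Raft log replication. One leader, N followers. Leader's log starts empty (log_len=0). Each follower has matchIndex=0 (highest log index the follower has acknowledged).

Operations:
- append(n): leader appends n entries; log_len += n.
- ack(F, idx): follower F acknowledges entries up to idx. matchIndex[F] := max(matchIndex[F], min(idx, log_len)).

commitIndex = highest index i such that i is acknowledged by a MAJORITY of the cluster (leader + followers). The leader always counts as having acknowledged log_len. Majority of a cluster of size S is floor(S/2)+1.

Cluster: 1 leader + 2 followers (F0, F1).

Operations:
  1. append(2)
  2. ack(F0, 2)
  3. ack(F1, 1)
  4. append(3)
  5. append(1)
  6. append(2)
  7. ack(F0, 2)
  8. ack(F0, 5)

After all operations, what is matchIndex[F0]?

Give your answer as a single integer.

Op 1: append 2 -> log_len=2
Op 2: F0 acks idx 2 -> match: F0=2 F1=0; commitIndex=2
Op 3: F1 acks idx 1 -> match: F0=2 F1=1; commitIndex=2
Op 4: append 3 -> log_len=5
Op 5: append 1 -> log_len=6
Op 6: append 2 -> log_len=8
Op 7: F0 acks idx 2 -> match: F0=2 F1=1; commitIndex=2
Op 8: F0 acks idx 5 -> match: F0=5 F1=1; commitIndex=5

Answer: 5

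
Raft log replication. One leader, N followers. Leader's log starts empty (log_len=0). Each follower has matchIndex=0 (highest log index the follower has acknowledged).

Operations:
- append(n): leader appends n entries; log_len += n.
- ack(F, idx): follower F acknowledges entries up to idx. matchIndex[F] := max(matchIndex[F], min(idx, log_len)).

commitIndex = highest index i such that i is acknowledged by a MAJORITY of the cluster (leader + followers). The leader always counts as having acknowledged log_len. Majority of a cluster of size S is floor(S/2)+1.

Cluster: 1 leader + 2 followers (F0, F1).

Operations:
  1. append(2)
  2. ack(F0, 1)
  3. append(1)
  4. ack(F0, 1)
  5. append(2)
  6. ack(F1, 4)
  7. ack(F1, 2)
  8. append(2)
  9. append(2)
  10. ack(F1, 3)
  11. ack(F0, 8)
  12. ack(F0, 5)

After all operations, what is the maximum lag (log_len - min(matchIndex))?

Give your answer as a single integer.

Op 1: append 2 -> log_len=2
Op 2: F0 acks idx 1 -> match: F0=1 F1=0; commitIndex=1
Op 3: append 1 -> log_len=3
Op 4: F0 acks idx 1 -> match: F0=1 F1=0; commitIndex=1
Op 5: append 2 -> log_len=5
Op 6: F1 acks idx 4 -> match: F0=1 F1=4; commitIndex=4
Op 7: F1 acks idx 2 -> match: F0=1 F1=4; commitIndex=4
Op 8: append 2 -> log_len=7
Op 9: append 2 -> log_len=9
Op 10: F1 acks idx 3 -> match: F0=1 F1=4; commitIndex=4
Op 11: F0 acks idx 8 -> match: F0=8 F1=4; commitIndex=8
Op 12: F0 acks idx 5 -> match: F0=8 F1=4; commitIndex=8

Answer: 5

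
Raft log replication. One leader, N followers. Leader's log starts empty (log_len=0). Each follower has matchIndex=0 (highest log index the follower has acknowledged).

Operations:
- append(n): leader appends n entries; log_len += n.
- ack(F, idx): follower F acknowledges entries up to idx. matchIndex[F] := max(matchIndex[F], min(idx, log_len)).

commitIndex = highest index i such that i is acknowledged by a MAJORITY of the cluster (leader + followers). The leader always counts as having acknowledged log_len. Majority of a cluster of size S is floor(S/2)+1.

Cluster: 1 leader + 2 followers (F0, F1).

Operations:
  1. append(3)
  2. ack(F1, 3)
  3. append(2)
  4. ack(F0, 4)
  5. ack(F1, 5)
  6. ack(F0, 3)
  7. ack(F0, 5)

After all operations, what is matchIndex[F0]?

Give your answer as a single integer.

Op 1: append 3 -> log_len=3
Op 2: F1 acks idx 3 -> match: F0=0 F1=3; commitIndex=3
Op 3: append 2 -> log_len=5
Op 4: F0 acks idx 4 -> match: F0=4 F1=3; commitIndex=4
Op 5: F1 acks idx 5 -> match: F0=4 F1=5; commitIndex=5
Op 6: F0 acks idx 3 -> match: F0=4 F1=5; commitIndex=5
Op 7: F0 acks idx 5 -> match: F0=5 F1=5; commitIndex=5

Answer: 5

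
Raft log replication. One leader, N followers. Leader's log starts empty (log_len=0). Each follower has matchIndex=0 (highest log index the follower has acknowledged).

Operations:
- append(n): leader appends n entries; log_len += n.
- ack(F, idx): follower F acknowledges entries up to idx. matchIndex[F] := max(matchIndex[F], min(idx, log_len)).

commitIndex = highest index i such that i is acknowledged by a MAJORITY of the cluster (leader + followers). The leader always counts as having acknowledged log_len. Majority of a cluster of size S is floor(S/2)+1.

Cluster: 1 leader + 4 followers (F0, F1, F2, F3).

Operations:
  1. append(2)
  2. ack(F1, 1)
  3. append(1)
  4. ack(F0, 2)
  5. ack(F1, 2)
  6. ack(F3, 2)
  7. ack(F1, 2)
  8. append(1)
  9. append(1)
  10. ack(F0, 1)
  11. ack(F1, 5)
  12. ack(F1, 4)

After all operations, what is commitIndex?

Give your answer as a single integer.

Answer: 2

Derivation:
Op 1: append 2 -> log_len=2
Op 2: F1 acks idx 1 -> match: F0=0 F1=1 F2=0 F3=0; commitIndex=0
Op 3: append 1 -> log_len=3
Op 4: F0 acks idx 2 -> match: F0=2 F1=1 F2=0 F3=0; commitIndex=1
Op 5: F1 acks idx 2 -> match: F0=2 F1=2 F2=0 F3=0; commitIndex=2
Op 6: F3 acks idx 2 -> match: F0=2 F1=2 F2=0 F3=2; commitIndex=2
Op 7: F1 acks idx 2 -> match: F0=2 F1=2 F2=0 F3=2; commitIndex=2
Op 8: append 1 -> log_len=4
Op 9: append 1 -> log_len=5
Op 10: F0 acks idx 1 -> match: F0=2 F1=2 F2=0 F3=2; commitIndex=2
Op 11: F1 acks idx 5 -> match: F0=2 F1=5 F2=0 F3=2; commitIndex=2
Op 12: F1 acks idx 4 -> match: F0=2 F1=5 F2=0 F3=2; commitIndex=2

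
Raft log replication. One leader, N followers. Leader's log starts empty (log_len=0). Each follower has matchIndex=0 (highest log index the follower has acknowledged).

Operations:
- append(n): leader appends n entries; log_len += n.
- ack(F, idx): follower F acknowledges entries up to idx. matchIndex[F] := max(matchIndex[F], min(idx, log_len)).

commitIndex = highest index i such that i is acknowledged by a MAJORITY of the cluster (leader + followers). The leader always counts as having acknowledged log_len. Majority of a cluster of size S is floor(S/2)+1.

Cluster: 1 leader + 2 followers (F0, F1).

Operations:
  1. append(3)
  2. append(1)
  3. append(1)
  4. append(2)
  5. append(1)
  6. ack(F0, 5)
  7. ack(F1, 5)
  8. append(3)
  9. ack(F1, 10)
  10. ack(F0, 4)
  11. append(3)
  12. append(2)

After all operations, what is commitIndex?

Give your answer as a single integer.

Op 1: append 3 -> log_len=3
Op 2: append 1 -> log_len=4
Op 3: append 1 -> log_len=5
Op 4: append 2 -> log_len=7
Op 5: append 1 -> log_len=8
Op 6: F0 acks idx 5 -> match: F0=5 F1=0; commitIndex=5
Op 7: F1 acks idx 5 -> match: F0=5 F1=5; commitIndex=5
Op 8: append 3 -> log_len=11
Op 9: F1 acks idx 10 -> match: F0=5 F1=10; commitIndex=10
Op 10: F0 acks idx 4 -> match: F0=5 F1=10; commitIndex=10
Op 11: append 3 -> log_len=14
Op 12: append 2 -> log_len=16

Answer: 10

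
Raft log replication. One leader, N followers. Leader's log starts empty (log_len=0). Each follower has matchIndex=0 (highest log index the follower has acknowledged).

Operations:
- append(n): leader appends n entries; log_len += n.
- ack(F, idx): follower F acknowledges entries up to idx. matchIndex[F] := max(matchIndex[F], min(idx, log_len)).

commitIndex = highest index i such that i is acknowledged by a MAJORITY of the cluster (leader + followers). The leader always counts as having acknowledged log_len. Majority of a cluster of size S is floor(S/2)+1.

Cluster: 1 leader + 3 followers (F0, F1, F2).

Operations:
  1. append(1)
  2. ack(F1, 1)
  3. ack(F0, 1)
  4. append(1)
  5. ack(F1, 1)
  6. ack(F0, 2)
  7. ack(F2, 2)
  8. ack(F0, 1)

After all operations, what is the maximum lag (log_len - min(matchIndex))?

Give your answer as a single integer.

Answer: 1

Derivation:
Op 1: append 1 -> log_len=1
Op 2: F1 acks idx 1 -> match: F0=0 F1=1 F2=0; commitIndex=0
Op 3: F0 acks idx 1 -> match: F0=1 F1=1 F2=0; commitIndex=1
Op 4: append 1 -> log_len=2
Op 5: F1 acks idx 1 -> match: F0=1 F1=1 F2=0; commitIndex=1
Op 6: F0 acks idx 2 -> match: F0=2 F1=1 F2=0; commitIndex=1
Op 7: F2 acks idx 2 -> match: F0=2 F1=1 F2=2; commitIndex=2
Op 8: F0 acks idx 1 -> match: F0=2 F1=1 F2=2; commitIndex=2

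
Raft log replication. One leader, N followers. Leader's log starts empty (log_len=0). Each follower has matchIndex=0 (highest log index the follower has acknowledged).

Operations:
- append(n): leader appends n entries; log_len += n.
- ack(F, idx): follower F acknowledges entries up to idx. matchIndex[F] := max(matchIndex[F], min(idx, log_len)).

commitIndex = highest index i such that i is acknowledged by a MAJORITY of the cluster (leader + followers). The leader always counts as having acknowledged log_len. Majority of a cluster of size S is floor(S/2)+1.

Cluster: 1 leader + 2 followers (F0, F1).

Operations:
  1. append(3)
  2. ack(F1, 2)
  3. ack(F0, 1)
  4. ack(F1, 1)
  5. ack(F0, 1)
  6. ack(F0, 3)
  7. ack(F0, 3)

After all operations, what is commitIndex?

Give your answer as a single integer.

Op 1: append 3 -> log_len=3
Op 2: F1 acks idx 2 -> match: F0=0 F1=2; commitIndex=2
Op 3: F0 acks idx 1 -> match: F0=1 F1=2; commitIndex=2
Op 4: F1 acks idx 1 -> match: F0=1 F1=2; commitIndex=2
Op 5: F0 acks idx 1 -> match: F0=1 F1=2; commitIndex=2
Op 6: F0 acks idx 3 -> match: F0=3 F1=2; commitIndex=3
Op 7: F0 acks idx 3 -> match: F0=3 F1=2; commitIndex=3

Answer: 3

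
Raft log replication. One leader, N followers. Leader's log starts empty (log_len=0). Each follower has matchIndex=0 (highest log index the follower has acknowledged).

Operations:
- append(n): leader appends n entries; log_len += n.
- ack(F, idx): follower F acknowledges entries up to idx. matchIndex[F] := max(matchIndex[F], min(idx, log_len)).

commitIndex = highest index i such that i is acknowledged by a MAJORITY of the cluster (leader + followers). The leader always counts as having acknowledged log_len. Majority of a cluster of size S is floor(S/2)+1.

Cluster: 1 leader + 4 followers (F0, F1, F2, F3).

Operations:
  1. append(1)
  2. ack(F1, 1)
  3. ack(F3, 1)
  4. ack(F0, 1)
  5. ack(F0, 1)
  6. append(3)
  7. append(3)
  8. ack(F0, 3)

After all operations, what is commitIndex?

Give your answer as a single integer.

Answer: 1

Derivation:
Op 1: append 1 -> log_len=1
Op 2: F1 acks idx 1 -> match: F0=0 F1=1 F2=0 F3=0; commitIndex=0
Op 3: F3 acks idx 1 -> match: F0=0 F1=1 F2=0 F3=1; commitIndex=1
Op 4: F0 acks idx 1 -> match: F0=1 F1=1 F2=0 F3=1; commitIndex=1
Op 5: F0 acks idx 1 -> match: F0=1 F1=1 F2=0 F3=1; commitIndex=1
Op 6: append 3 -> log_len=4
Op 7: append 3 -> log_len=7
Op 8: F0 acks idx 3 -> match: F0=3 F1=1 F2=0 F3=1; commitIndex=1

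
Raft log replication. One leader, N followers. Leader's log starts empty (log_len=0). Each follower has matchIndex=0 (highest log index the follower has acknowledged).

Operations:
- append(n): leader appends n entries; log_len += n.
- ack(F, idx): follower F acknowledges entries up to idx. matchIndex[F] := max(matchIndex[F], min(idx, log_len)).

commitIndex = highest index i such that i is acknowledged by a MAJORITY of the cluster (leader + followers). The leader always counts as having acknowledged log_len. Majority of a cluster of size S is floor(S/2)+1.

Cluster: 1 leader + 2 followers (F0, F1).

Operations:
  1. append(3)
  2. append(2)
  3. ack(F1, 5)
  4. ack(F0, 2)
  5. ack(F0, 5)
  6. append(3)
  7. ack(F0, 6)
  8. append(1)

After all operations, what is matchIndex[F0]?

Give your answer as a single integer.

Op 1: append 3 -> log_len=3
Op 2: append 2 -> log_len=5
Op 3: F1 acks idx 5 -> match: F0=0 F1=5; commitIndex=5
Op 4: F0 acks idx 2 -> match: F0=2 F1=5; commitIndex=5
Op 5: F0 acks idx 5 -> match: F0=5 F1=5; commitIndex=5
Op 6: append 3 -> log_len=8
Op 7: F0 acks idx 6 -> match: F0=6 F1=5; commitIndex=6
Op 8: append 1 -> log_len=9

Answer: 6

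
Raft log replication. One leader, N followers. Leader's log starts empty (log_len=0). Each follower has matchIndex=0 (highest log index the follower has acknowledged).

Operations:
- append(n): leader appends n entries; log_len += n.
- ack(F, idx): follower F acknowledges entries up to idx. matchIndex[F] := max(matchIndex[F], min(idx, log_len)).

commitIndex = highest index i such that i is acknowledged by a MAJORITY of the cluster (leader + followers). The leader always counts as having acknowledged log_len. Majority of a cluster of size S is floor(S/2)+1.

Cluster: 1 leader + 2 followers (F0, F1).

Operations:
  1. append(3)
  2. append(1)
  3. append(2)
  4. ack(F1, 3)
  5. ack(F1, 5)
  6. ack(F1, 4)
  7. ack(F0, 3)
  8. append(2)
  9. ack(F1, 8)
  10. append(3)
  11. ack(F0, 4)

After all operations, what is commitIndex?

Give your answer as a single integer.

Answer: 8

Derivation:
Op 1: append 3 -> log_len=3
Op 2: append 1 -> log_len=4
Op 3: append 2 -> log_len=6
Op 4: F1 acks idx 3 -> match: F0=0 F1=3; commitIndex=3
Op 5: F1 acks idx 5 -> match: F0=0 F1=5; commitIndex=5
Op 6: F1 acks idx 4 -> match: F0=0 F1=5; commitIndex=5
Op 7: F0 acks idx 3 -> match: F0=3 F1=5; commitIndex=5
Op 8: append 2 -> log_len=8
Op 9: F1 acks idx 8 -> match: F0=3 F1=8; commitIndex=8
Op 10: append 3 -> log_len=11
Op 11: F0 acks idx 4 -> match: F0=4 F1=8; commitIndex=8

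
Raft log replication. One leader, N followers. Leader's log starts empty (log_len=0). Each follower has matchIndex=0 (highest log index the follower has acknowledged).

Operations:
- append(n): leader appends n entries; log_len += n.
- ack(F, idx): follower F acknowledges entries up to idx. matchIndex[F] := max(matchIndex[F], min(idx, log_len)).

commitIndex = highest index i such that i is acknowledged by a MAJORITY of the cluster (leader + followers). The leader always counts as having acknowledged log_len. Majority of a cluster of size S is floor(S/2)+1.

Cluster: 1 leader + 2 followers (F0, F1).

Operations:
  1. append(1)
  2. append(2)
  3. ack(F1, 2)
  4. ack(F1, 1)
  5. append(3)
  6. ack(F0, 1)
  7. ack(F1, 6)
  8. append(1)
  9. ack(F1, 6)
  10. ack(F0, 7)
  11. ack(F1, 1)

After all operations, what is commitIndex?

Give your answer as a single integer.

Op 1: append 1 -> log_len=1
Op 2: append 2 -> log_len=3
Op 3: F1 acks idx 2 -> match: F0=0 F1=2; commitIndex=2
Op 4: F1 acks idx 1 -> match: F0=0 F1=2; commitIndex=2
Op 5: append 3 -> log_len=6
Op 6: F0 acks idx 1 -> match: F0=1 F1=2; commitIndex=2
Op 7: F1 acks idx 6 -> match: F0=1 F1=6; commitIndex=6
Op 8: append 1 -> log_len=7
Op 9: F1 acks idx 6 -> match: F0=1 F1=6; commitIndex=6
Op 10: F0 acks idx 7 -> match: F0=7 F1=6; commitIndex=7
Op 11: F1 acks idx 1 -> match: F0=7 F1=6; commitIndex=7

Answer: 7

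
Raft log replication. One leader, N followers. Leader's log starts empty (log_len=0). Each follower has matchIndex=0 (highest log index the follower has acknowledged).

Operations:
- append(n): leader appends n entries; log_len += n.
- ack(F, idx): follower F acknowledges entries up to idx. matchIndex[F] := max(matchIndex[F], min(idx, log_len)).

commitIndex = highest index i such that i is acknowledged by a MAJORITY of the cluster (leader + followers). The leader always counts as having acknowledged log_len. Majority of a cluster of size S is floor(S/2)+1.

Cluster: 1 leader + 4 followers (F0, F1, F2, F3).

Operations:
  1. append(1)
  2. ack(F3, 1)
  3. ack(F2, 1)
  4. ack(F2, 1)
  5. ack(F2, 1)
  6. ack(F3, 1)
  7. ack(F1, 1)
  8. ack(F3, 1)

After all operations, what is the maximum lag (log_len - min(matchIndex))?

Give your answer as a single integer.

Answer: 1

Derivation:
Op 1: append 1 -> log_len=1
Op 2: F3 acks idx 1 -> match: F0=0 F1=0 F2=0 F3=1; commitIndex=0
Op 3: F2 acks idx 1 -> match: F0=0 F1=0 F2=1 F3=1; commitIndex=1
Op 4: F2 acks idx 1 -> match: F0=0 F1=0 F2=1 F3=1; commitIndex=1
Op 5: F2 acks idx 1 -> match: F0=0 F1=0 F2=1 F3=1; commitIndex=1
Op 6: F3 acks idx 1 -> match: F0=0 F1=0 F2=1 F3=1; commitIndex=1
Op 7: F1 acks idx 1 -> match: F0=0 F1=1 F2=1 F3=1; commitIndex=1
Op 8: F3 acks idx 1 -> match: F0=0 F1=1 F2=1 F3=1; commitIndex=1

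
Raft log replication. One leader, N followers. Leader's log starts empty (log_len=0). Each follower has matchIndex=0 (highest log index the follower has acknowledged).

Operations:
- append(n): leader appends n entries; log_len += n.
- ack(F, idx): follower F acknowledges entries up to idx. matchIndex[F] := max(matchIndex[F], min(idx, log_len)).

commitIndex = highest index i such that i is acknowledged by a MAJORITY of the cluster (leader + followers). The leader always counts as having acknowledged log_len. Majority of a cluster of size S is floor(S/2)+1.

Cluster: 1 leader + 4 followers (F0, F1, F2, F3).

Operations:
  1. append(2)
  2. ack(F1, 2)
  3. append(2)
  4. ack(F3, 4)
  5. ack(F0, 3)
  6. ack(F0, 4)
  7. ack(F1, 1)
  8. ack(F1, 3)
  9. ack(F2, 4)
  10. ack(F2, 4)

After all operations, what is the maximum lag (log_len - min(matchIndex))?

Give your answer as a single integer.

Op 1: append 2 -> log_len=2
Op 2: F1 acks idx 2 -> match: F0=0 F1=2 F2=0 F3=0; commitIndex=0
Op 3: append 2 -> log_len=4
Op 4: F3 acks idx 4 -> match: F0=0 F1=2 F2=0 F3=4; commitIndex=2
Op 5: F0 acks idx 3 -> match: F0=3 F1=2 F2=0 F3=4; commitIndex=3
Op 6: F0 acks idx 4 -> match: F0=4 F1=2 F2=0 F3=4; commitIndex=4
Op 7: F1 acks idx 1 -> match: F0=4 F1=2 F2=0 F3=4; commitIndex=4
Op 8: F1 acks idx 3 -> match: F0=4 F1=3 F2=0 F3=4; commitIndex=4
Op 9: F2 acks idx 4 -> match: F0=4 F1=3 F2=4 F3=4; commitIndex=4
Op 10: F2 acks idx 4 -> match: F0=4 F1=3 F2=4 F3=4; commitIndex=4

Answer: 1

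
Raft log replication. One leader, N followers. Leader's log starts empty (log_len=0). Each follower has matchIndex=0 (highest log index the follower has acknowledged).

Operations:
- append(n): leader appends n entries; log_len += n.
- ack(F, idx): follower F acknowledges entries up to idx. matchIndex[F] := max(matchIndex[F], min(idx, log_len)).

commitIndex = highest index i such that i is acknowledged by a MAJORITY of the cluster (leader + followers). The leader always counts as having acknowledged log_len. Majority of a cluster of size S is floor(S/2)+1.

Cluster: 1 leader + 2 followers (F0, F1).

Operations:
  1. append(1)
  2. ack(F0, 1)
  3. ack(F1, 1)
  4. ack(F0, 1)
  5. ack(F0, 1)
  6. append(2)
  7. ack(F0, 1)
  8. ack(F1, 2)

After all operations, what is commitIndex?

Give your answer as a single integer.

Op 1: append 1 -> log_len=1
Op 2: F0 acks idx 1 -> match: F0=1 F1=0; commitIndex=1
Op 3: F1 acks idx 1 -> match: F0=1 F1=1; commitIndex=1
Op 4: F0 acks idx 1 -> match: F0=1 F1=1; commitIndex=1
Op 5: F0 acks idx 1 -> match: F0=1 F1=1; commitIndex=1
Op 6: append 2 -> log_len=3
Op 7: F0 acks idx 1 -> match: F0=1 F1=1; commitIndex=1
Op 8: F1 acks idx 2 -> match: F0=1 F1=2; commitIndex=2

Answer: 2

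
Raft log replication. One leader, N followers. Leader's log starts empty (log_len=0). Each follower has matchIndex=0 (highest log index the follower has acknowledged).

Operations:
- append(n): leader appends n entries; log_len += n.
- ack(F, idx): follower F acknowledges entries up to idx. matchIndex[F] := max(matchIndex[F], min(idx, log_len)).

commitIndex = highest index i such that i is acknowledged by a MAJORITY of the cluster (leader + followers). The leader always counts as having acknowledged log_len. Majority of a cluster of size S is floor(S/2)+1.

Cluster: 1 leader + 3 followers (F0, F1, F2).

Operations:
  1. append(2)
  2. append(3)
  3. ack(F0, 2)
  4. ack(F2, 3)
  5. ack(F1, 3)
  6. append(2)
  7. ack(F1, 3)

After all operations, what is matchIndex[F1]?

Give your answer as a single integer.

Op 1: append 2 -> log_len=2
Op 2: append 3 -> log_len=5
Op 3: F0 acks idx 2 -> match: F0=2 F1=0 F2=0; commitIndex=0
Op 4: F2 acks idx 3 -> match: F0=2 F1=0 F2=3; commitIndex=2
Op 5: F1 acks idx 3 -> match: F0=2 F1=3 F2=3; commitIndex=3
Op 6: append 2 -> log_len=7
Op 7: F1 acks idx 3 -> match: F0=2 F1=3 F2=3; commitIndex=3

Answer: 3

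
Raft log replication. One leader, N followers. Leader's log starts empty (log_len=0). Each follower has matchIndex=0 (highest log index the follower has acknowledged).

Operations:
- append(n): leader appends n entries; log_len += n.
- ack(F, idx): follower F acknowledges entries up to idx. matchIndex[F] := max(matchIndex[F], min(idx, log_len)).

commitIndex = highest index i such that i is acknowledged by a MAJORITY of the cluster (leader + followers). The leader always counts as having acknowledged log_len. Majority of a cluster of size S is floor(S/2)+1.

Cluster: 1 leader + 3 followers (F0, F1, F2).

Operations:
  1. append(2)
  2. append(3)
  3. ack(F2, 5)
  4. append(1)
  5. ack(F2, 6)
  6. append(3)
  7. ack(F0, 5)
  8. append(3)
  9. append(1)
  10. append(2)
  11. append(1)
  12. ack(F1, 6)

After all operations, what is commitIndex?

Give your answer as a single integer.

Op 1: append 2 -> log_len=2
Op 2: append 3 -> log_len=5
Op 3: F2 acks idx 5 -> match: F0=0 F1=0 F2=5; commitIndex=0
Op 4: append 1 -> log_len=6
Op 5: F2 acks idx 6 -> match: F0=0 F1=0 F2=6; commitIndex=0
Op 6: append 3 -> log_len=9
Op 7: F0 acks idx 5 -> match: F0=5 F1=0 F2=6; commitIndex=5
Op 8: append 3 -> log_len=12
Op 9: append 1 -> log_len=13
Op 10: append 2 -> log_len=15
Op 11: append 1 -> log_len=16
Op 12: F1 acks idx 6 -> match: F0=5 F1=6 F2=6; commitIndex=6

Answer: 6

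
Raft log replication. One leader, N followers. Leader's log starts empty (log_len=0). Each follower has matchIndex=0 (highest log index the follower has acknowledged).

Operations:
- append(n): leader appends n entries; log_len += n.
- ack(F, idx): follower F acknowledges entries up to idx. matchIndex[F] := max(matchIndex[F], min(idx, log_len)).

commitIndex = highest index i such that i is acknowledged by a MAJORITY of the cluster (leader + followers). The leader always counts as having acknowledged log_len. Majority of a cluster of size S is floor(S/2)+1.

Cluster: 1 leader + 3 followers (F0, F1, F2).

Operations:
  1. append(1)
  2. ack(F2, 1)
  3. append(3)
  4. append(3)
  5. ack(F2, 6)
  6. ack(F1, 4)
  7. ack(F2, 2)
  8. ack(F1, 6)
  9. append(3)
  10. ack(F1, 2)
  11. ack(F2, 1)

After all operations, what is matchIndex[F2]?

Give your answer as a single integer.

Op 1: append 1 -> log_len=1
Op 2: F2 acks idx 1 -> match: F0=0 F1=0 F2=1; commitIndex=0
Op 3: append 3 -> log_len=4
Op 4: append 3 -> log_len=7
Op 5: F2 acks idx 6 -> match: F0=0 F1=0 F2=6; commitIndex=0
Op 6: F1 acks idx 4 -> match: F0=0 F1=4 F2=6; commitIndex=4
Op 7: F2 acks idx 2 -> match: F0=0 F1=4 F2=6; commitIndex=4
Op 8: F1 acks idx 6 -> match: F0=0 F1=6 F2=6; commitIndex=6
Op 9: append 3 -> log_len=10
Op 10: F1 acks idx 2 -> match: F0=0 F1=6 F2=6; commitIndex=6
Op 11: F2 acks idx 1 -> match: F0=0 F1=6 F2=6; commitIndex=6

Answer: 6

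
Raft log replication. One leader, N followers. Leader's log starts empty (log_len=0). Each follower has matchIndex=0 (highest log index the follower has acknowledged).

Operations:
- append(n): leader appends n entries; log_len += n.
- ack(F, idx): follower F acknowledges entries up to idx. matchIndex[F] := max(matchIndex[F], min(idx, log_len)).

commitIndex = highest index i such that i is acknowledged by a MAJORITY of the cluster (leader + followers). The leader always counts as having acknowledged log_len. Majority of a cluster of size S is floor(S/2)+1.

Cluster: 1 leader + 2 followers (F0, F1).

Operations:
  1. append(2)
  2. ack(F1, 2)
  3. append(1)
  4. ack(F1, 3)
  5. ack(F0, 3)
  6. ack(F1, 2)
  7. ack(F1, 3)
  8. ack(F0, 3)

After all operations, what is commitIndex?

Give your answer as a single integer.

Answer: 3

Derivation:
Op 1: append 2 -> log_len=2
Op 2: F1 acks idx 2 -> match: F0=0 F1=2; commitIndex=2
Op 3: append 1 -> log_len=3
Op 4: F1 acks idx 3 -> match: F0=0 F1=3; commitIndex=3
Op 5: F0 acks idx 3 -> match: F0=3 F1=3; commitIndex=3
Op 6: F1 acks idx 2 -> match: F0=3 F1=3; commitIndex=3
Op 7: F1 acks idx 3 -> match: F0=3 F1=3; commitIndex=3
Op 8: F0 acks idx 3 -> match: F0=3 F1=3; commitIndex=3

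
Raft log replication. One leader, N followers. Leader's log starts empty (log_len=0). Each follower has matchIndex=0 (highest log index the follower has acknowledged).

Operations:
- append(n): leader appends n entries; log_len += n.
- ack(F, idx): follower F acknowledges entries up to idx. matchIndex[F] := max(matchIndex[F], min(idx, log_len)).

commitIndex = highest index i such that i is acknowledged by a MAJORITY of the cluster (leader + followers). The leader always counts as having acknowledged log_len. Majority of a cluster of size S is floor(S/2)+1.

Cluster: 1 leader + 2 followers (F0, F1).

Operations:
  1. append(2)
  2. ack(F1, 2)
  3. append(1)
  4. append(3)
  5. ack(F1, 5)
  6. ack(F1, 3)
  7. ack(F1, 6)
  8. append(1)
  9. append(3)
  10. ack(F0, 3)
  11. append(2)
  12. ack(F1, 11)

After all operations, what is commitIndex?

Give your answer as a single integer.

Answer: 11

Derivation:
Op 1: append 2 -> log_len=2
Op 2: F1 acks idx 2 -> match: F0=0 F1=2; commitIndex=2
Op 3: append 1 -> log_len=3
Op 4: append 3 -> log_len=6
Op 5: F1 acks idx 5 -> match: F0=0 F1=5; commitIndex=5
Op 6: F1 acks idx 3 -> match: F0=0 F1=5; commitIndex=5
Op 7: F1 acks idx 6 -> match: F0=0 F1=6; commitIndex=6
Op 8: append 1 -> log_len=7
Op 9: append 3 -> log_len=10
Op 10: F0 acks idx 3 -> match: F0=3 F1=6; commitIndex=6
Op 11: append 2 -> log_len=12
Op 12: F1 acks idx 11 -> match: F0=3 F1=11; commitIndex=11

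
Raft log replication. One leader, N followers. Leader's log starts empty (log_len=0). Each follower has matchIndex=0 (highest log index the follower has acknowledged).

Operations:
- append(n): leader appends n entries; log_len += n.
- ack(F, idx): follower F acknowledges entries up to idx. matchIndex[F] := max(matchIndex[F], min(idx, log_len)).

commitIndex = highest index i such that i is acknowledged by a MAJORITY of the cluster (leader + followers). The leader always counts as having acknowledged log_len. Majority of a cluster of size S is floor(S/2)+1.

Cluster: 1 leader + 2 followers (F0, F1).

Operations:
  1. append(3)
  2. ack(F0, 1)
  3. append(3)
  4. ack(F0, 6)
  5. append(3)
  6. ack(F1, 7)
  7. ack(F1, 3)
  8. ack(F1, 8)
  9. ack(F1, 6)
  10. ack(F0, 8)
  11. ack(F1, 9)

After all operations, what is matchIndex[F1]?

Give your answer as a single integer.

Op 1: append 3 -> log_len=3
Op 2: F0 acks idx 1 -> match: F0=1 F1=0; commitIndex=1
Op 3: append 3 -> log_len=6
Op 4: F0 acks idx 6 -> match: F0=6 F1=0; commitIndex=6
Op 5: append 3 -> log_len=9
Op 6: F1 acks idx 7 -> match: F0=6 F1=7; commitIndex=7
Op 7: F1 acks idx 3 -> match: F0=6 F1=7; commitIndex=7
Op 8: F1 acks idx 8 -> match: F0=6 F1=8; commitIndex=8
Op 9: F1 acks idx 6 -> match: F0=6 F1=8; commitIndex=8
Op 10: F0 acks idx 8 -> match: F0=8 F1=8; commitIndex=8
Op 11: F1 acks idx 9 -> match: F0=8 F1=9; commitIndex=9

Answer: 9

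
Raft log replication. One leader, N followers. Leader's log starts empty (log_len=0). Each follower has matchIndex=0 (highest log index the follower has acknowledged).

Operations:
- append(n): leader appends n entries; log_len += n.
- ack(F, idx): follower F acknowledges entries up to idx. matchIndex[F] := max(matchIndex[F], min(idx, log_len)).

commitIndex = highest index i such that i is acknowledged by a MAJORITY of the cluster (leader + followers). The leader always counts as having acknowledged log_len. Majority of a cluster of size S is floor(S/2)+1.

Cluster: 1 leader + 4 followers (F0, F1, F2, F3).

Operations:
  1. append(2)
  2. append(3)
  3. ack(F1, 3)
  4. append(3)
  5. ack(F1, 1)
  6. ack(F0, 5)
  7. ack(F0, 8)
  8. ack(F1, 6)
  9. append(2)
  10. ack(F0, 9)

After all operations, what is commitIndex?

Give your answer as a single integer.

Answer: 6

Derivation:
Op 1: append 2 -> log_len=2
Op 2: append 3 -> log_len=5
Op 3: F1 acks idx 3 -> match: F0=0 F1=3 F2=0 F3=0; commitIndex=0
Op 4: append 3 -> log_len=8
Op 5: F1 acks idx 1 -> match: F0=0 F1=3 F2=0 F3=0; commitIndex=0
Op 6: F0 acks idx 5 -> match: F0=5 F1=3 F2=0 F3=0; commitIndex=3
Op 7: F0 acks idx 8 -> match: F0=8 F1=3 F2=0 F3=0; commitIndex=3
Op 8: F1 acks idx 6 -> match: F0=8 F1=6 F2=0 F3=0; commitIndex=6
Op 9: append 2 -> log_len=10
Op 10: F0 acks idx 9 -> match: F0=9 F1=6 F2=0 F3=0; commitIndex=6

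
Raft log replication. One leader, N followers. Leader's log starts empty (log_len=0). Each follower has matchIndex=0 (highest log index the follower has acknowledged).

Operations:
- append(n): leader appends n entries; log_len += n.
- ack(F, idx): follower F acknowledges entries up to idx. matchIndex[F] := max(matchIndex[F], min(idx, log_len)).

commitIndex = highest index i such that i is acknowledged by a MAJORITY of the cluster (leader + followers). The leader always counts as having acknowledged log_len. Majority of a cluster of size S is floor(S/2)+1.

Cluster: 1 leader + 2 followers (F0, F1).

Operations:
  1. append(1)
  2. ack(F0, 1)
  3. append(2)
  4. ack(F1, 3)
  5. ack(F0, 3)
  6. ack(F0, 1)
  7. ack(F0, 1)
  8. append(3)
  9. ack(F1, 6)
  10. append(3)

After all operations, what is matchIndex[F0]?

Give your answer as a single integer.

Answer: 3

Derivation:
Op 1: append 1 -> log_len=1
Op 2: F0 acks idx 1 -> match: F0=1 F1=0; commitIndex=1
Op 3: append 2 -> log_len=3
Op 4: F1 acks idx 3 -> match: F0=1 F1=3; commitIndex=3
Op 5: F0 acks idx 3 -> match: F0=3 F1=3; commitIndex=3
Op 6: F0 acks idx 1 -> match: F0=3 F1=3; commitIndex=3
Op 7: F0 acks idx 1 -> match: F0=3 F1=3; commitIndex=3
Op 8: append 3 -> log_len=6
Op 9: F1 acks idx 6 -> match: F0=3 F1=6; commitIndex=6
Op 10: append 3 -> log_len=9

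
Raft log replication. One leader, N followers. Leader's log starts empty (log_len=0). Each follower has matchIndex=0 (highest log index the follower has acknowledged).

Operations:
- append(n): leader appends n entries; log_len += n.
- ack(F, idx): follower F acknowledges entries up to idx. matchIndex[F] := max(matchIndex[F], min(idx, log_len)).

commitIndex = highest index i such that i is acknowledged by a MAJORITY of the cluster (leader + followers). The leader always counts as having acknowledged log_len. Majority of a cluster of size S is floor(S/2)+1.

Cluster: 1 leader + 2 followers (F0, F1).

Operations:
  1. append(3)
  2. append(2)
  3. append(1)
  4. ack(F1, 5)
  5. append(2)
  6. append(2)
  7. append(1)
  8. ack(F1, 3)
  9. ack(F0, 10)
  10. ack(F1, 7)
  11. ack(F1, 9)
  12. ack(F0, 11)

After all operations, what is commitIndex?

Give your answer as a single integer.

Op 1: append 3 -> log_len=3
Op 2: append 2 -> log_len=5
Op 3: append 1 -> log_len=6
Op 4: F1 acks idx 5 -> match: F0=0 F1=5; commitIndex=5
Op 5: append 2 -> log_len=8
Op 6: append 2 -> log_len=10
Op 7: append 1 -> log_len=11
Op 8: F1 acks idx 3 -> match: F0=0 F1=5; commitIndex=5
Op 9: F0 acks idx 10 -> match: F0=10 F1=5; commitIndex=10
Op 10: F1 acks idx 7 -> match: F0=10 F1=7; commitIndex=10
Op 11: F1 acks idx 9 -> match: F0=10 F1=9; commitIndex=10
Op 12: F0 acks idx 11 -> match: F0=11 F1=9; commitIndex=11

Answer: 11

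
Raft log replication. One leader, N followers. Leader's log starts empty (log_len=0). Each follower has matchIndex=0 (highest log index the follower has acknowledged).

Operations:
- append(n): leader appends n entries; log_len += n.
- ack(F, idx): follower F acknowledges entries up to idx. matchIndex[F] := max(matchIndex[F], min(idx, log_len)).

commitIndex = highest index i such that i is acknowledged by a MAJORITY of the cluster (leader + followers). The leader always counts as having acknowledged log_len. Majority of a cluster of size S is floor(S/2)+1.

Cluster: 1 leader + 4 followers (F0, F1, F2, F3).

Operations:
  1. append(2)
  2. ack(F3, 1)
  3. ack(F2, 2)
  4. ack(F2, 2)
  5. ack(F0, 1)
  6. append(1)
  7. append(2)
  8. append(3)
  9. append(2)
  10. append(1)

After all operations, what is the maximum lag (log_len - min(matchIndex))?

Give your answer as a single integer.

Op 1: append 2 -> log_len=2
Op 2: F3 acks idx 1 -> match: F0=0 F1=0 F2=0 F3=1; commitIndex=0
Op 3: F2 acks idx 2 -> match: F0=0 F1=0 F2=2 F3=1; commitIndex=1
Op 4: F2 acks idx 2 -> match: F0=0 F1=0 F2=2 F3=1; commitIndex=1
Op 5: F0 acks idx 1 -> match: F0=1 F1=0 F2=2 F3=1; commitIndex=1
Op 6: append 1 -> log_len=3
Op 7: append 2 -> log_len=5
Op 8: append 3 -> log_len=8
Op 9: append 2 -> log_len=10
Op 10: append 1 -> log_len=11

Answer: 11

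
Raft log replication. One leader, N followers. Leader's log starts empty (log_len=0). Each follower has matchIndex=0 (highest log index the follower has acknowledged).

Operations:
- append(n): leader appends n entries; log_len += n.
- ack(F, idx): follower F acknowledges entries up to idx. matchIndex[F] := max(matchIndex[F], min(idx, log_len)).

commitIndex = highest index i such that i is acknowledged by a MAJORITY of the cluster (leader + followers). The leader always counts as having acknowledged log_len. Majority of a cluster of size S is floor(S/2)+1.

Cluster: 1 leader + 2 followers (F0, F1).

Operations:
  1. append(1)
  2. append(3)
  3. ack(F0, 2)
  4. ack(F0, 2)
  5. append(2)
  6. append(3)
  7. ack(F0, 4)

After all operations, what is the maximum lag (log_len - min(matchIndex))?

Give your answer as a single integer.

Op 1: append 1 -> log_len=1
Op 2: append 3 -> log_len=4
Op 3: F0 acks idx 2 -> match: F0=2 F1=0; commitIndex=2
Op 4: F0 acks idx 2 -> match: F0=2 F1=0; commitIndex=2
Op 5: append 2 -> log_len=6
Op 6: append 3 -> log_len=9
Op 7: F0 acks idx 4 -> match: F0=4 F1=0; commitIndex=4

Answer: 9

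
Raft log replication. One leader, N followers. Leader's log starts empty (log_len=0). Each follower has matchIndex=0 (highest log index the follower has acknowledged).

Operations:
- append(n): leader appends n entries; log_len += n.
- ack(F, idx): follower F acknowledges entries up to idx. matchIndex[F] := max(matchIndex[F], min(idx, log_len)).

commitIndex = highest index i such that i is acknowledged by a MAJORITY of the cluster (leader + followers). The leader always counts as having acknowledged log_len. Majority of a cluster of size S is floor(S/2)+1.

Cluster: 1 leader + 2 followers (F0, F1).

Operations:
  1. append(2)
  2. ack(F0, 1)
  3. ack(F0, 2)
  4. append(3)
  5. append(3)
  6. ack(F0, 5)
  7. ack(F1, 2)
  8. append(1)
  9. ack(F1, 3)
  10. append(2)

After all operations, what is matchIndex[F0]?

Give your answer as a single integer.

Op 1: append 2 -> log_len=2
Op 2: F0 acks idx 1 -> match: F0=1 F1=0; commitIndex=1
Op 3: F0 acks idx 2 -> match: F0=2 F1=0; commitIndex=2
Op 4: append 3 -> log_len=5
Op 5: append 3 -> log_len=8
Op 6: F0 acks idx 5 -> match: F0=5 F1=0; commitIndex=5
Op 7: F1 acks idx 2 -> match: F0=5 F1=2; commitIndex=5
Op 8: append 1 -> log_len=9
Op 9: F1 acks idx 3 -> match: F0=5 F1=3; commitIndex=5
Op 10: append 2 -> log_len=11

Answer: 5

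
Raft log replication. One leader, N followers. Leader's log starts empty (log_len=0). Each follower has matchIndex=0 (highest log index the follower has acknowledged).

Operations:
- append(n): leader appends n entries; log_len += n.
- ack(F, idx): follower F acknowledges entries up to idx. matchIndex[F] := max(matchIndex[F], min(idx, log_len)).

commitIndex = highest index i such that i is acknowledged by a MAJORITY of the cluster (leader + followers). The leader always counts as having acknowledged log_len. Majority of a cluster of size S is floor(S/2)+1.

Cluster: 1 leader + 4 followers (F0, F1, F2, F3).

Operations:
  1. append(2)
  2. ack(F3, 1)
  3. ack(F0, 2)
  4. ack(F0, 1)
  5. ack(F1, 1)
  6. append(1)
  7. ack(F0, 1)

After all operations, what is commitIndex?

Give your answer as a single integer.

Answer: 1

Derivation:
Op 1: append 2 -> log_len=2
Op 2: F3 acks idx 1 -> match: F0=0 F1=0 F2=0 F3=1; commitIndex=0
Op 3: F0 acks idx 2 -> match: F0=2 F1=0 F2=0 F3=1; commitIndex=1
Op 4: F0 acks idx 1 -> match: F0=2 F1=0 F2=0 F3=1; commitIndex=1
Op 5: F1 acks idx 1 -> match: F0=2 F1=1 F2=0 F3=1; commitIndex=1
Op 6: append 1 -> log_len=3
Op 7: F0 acks idx 1 -> match: F0=2 F1=1 F2=0 F3=1; commitIndex=1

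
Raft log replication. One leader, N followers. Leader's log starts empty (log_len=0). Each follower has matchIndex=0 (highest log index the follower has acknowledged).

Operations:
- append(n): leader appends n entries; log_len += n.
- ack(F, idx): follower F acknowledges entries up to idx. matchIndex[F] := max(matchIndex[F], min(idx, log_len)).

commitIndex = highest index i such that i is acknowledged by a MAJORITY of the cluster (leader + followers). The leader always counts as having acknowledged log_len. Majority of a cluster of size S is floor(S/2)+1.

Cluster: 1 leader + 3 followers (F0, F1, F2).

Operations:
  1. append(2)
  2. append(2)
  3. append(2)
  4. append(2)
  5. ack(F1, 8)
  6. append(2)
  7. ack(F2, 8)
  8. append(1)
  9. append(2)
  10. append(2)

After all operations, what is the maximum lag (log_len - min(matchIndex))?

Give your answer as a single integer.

Op 1: append 2 -> log_len=2
Op 2: append 2 -> log_len=4
Op 3: append 2 -> log_len=6
Op 4: append 2 -> log_len=8
Op 5: F1 acks idx 8 -> match: F0=0 F1=8 F2=0; commitIndex=0
Op 6: append 2 -> log_len=10
Op 7: F2 acks idx 8 -> match: F0=0 F1=8 F2=8; commitIndex=8
Op 8: append 1 -> log_len=11
Op 9: append 2 -> log_len=13
Op 10: append 2 -> log_len=15

Answer: 15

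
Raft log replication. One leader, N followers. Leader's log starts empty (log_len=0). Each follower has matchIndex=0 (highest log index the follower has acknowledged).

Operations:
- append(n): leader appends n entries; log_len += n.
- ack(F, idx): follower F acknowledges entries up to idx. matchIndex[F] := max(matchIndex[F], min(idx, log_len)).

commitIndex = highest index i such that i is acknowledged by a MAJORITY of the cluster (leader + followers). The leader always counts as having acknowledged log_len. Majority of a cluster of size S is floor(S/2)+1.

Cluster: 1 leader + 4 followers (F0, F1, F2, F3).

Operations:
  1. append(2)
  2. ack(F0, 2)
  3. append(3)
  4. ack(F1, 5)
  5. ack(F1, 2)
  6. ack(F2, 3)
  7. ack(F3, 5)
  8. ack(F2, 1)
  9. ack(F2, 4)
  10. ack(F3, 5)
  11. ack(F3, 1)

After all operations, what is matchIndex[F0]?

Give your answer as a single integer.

Op 1: append 2 -> log_len=2
Op 2: F0 acks idx 2 -> match: F0=2 F1=0 F2=0 F3=0; commitIndex=0
Op 3: append 3 -> log_len=5
Op 4: F1 acks idx 5 -> match: F0=2 F1=5 F2=0 F3=0; commitIndex=2
Op 5: F1 acks idx 2 -> match: F0=2 F1=5 F2=0 F3=0; commitIndex=2
Op 6: F2 acks idx 3 -> match: F0=2 F1=5 F2=3 F3=0; commitIndex=3
Op 7: F3 acks idx 5 -> match: F0=2 F1=5 F2=3 F3=5; commitIndex=5
Op 8: F2 acks idx 1 -> match: F0=2 F1=5 F2=3 F3=5; commitIndex=5
Op 9: F2 acks idx 4 -> match: F0=2 F1=5 F2=4 F3=5; commitIndex=5
Op 10: F3 acks idx 5 -> match: F0=2 F1=5 F2=4 F3=5; commitIndex=5
Op 11: F3 acks idx 1 -> match: F0=2 F1=5 F2=4 F3=5; commitIndex=5

Answer: 2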